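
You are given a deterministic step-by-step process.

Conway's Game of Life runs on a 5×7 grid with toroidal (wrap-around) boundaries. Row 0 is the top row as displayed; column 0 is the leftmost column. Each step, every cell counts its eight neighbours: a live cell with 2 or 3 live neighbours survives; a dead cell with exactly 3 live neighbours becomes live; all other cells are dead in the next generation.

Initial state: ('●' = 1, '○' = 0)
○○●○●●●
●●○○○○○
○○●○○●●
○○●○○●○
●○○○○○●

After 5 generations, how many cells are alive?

[0] ○○●○●●●
●●○○○○○
○○●○○●●
○○●○○●○
●○○○○○●
[1] ○○○○○●○
●●●●●○○
●○●○○●●
●●○○○●○
●●○●●○○
[2] ○○○○○●●
●○●●●○○
○○○○○●○
○○○●○●○
●●●○●●○
[3] ○○○○○○○
○○○●●○○
○○●○○●●
○●●●○●○
●●●●○○○
[4] ○●○○●○○
○○○●●●○
○●○○○●●
○○○○○●○
●○○●●○○
[5] ○○●○○○○
●○●●○○●
○○○○○○●
●○○○○●○
○○○●●●○

11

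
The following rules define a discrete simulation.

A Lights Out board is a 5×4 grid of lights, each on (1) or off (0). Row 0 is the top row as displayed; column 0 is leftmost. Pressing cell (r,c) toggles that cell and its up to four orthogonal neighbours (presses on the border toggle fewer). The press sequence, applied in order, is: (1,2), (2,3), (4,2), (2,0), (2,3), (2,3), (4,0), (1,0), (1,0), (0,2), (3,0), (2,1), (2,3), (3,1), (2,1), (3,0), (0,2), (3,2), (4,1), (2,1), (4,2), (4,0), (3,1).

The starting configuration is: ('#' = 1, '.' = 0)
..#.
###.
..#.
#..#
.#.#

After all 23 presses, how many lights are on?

0) ..#.
###.
..#.
#..#
.#.#
1) ....
#..#
....
#..#
.#.#
2) ....
#...
..##
#...
.#.#
3) ....
#...
..##
#.#.
..#.
4) ....
....
####
..#.
..#.
5) ....
...#
##..
..##
..#.
6) ....
....
####
..#.
..#.
7) ....
....
####
#.#.
###.
8) #...
##..
.###
#.#.
###.
9) ....
....
####
#.#.
###.
10) .###
..#.
####
#.#.
###.
11) .###
..#.
.###
.##.
.##.
12) .###
.##.
#..#
..#.
.##.
13) .###
.###
#.#.
..##
.##.
14) .###
.###
###.
##.#
..#.
15) .###
..##
....
#..#
..#.
16) .###
..##
#...
.#.#
#.#.
17) ....
...#
#...
.#.#
#.#.
18) ....
...#
#.#.
..#.
#...
19) ....
...#
#.#.
.##.
.##.
20) ....
.#.#
.#..
..#.
.##.
21) ....
.#.#
.#..
....
...#
22) ....
.#.#
.#..
#...
##.#
23) ....
.#.#
....
.##.
#..#

6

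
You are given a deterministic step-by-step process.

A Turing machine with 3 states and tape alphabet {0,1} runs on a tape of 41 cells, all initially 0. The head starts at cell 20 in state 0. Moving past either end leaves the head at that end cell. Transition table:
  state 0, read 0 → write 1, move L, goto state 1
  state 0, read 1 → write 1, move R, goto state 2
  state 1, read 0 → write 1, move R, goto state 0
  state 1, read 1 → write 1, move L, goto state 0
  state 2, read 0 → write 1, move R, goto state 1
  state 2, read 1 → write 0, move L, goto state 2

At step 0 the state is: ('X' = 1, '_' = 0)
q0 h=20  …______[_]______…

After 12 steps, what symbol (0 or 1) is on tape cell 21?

0

step 0: q0 h=20  …______[_]______…
step 1: q1 h=19  …______[_]X_____…
step 2: q0 h=20  …_____X[X]______…
step 3: q2 h=21  …____XX[_]______…
step 4: q1 h=22  …___XXX[_]______…
step 5: q0 h=23  …__XXXX[_]______…
step 6: q1 h=22  …___XXX[X]X_____…
step 7: q0 h=21  …____XX[X]XX____…
step 8: q2 h=22  …___XXX[X]X_____…
step 9: q2 h=21  …____XX[X]_X____…
step 10: q2 h=20  …_____X[X]__X___…
step 11: q2 h=19  …______[X]___X__…
step 12: q2 h=18  …______[_]____X_…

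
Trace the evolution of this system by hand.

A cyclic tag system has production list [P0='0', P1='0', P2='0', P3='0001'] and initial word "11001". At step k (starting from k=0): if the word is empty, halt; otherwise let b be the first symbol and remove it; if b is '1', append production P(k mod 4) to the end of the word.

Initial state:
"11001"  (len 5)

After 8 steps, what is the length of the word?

gen 0: "11001"  (len 5)
gen 1: "10010"  (len 5)
gen 2: "00100"  (len 5)
gen 3: "0100"  (len 4)
gen 4: "100"  (len 3)
gen 5: "000"  (len 3)
gen 6: "00"  (len 2)
gen 7: "0"  (len 1)
gen 8: (halted — word empty)

0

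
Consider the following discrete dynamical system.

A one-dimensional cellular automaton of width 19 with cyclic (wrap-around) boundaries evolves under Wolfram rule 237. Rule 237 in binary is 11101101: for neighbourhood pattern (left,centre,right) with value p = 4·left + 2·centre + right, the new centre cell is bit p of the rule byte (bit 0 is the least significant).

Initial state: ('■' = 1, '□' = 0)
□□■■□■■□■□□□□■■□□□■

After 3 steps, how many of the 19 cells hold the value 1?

17

t=0: □□■■□■■□■□□□□■■□□□■
t=1: □□■■■■■■■□■■□■■□■□■
t=2: □□■■■■■■■■■■■■■■■■■
t=3: □□■■■■■■■■■■■■■■■■■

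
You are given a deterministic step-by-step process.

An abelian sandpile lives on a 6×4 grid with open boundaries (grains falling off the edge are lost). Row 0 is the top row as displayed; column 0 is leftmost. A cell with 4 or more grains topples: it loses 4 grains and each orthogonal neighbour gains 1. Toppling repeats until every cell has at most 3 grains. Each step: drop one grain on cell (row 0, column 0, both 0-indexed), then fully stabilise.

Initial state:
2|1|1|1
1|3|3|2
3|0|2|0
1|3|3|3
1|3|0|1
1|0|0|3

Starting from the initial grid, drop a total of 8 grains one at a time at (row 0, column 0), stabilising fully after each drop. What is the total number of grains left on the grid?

step 0: 2|1|1|1
1|3|3|2
3|0|2|0
1|3|3|3
1|3|0|1
1|0|0|3
step 1: 3|1|1|1
1|3|3|2
3|0|2|0
1|3|3|3
1|3|0|1
1|0|0|3
step 2: 0|2|1|1
2|3|3|2
3|0|2|0
1|3|3|3
1|3|0|1
1|0|0|3
step 3: 1|2|1|1
2|3|3|2
3|0|2|0
1|3|3|3
1|3|0|1
1|0|0|3
step 4: 2|2|1|1
2|3|3|2
3|0|2|0
1|3|3|3
1|3|0|1
1|0|0|3
step 5: 3|2|1|1
2|3|3|2
3|0|2|0
1|3|3|3
1|3|0|1
1|0|0|3
step 6: 0|3|1|1
3|3|3|2
3|0|2|0
1|3|3|3
1|3|0|1
1|0|0|3
step 7: 1|3|1|1
3|3|3|2
3|0|2|0
1|3|3|3
1|3|0|1
1|0|0|3
step 8: 2|3|1|1
3|3|3|2
3|0|2|0
1|3|3|3
1|3|0|1
1|0|0|3

42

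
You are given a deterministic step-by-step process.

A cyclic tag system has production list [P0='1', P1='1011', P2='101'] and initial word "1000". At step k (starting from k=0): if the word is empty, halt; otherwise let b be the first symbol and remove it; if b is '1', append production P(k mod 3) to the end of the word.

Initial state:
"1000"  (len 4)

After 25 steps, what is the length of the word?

23

step 0: "1000"  (len 4)
step 1: "0001"  (len 4)
step 2: "001"  (len 3)
step 3: "01"  (len 2)
step 4: "1"  (len 1)
step 5: "1011"  (len 4)
step 6: "011101"  (len 6)
step 7: "11101"  (len 5)
step 8: "11011011"  (len 8)
step 9: "1011011101"  (len 10)
step 10: "0110111011"  (len 10)
step 11: "110111011"  (len 9)
step 12: "10111011101"  (len 11)
step 13: "01110111011"  (len 11)
step 14: "1110111011"  (len 10)
step 15: "110111011101"  (len 12)
step 16: "101110111011"  (len 12)
step 17: "011101110111011"  (len 15)
step 18: "11101110111011"  (len 14)
step 19: "11011101110111"  (len 14)
step 20: "10111011101111011"  (len 17)
step 21: "0111011101111011101"  (len 19)
step 22: "111011101111011101"  (len 18)
step 23: "110111011110111011011"  (len 21)
step 24: "10111011110111011011101"  (len 23)
step 25: "01110111101110110111011"  (len 23)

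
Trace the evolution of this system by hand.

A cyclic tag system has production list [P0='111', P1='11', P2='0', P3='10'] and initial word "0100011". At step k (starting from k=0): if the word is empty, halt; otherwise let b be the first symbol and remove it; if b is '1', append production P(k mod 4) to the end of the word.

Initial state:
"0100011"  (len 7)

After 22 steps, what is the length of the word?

0) "0100011"  (len 7)
1) "100011"  (len 6)
2) "0001111"  (len 7)
3) "001111"  (len 6)
4) "01111"  (len 5)
5) "1111"  (len 4)
6) "11111"  (len 5)
7) "11110"  (len 5)
8) "111010"  (len 6)
9) "11010111"  (len 8)
10) "101011111"  (len 9)
11) "010111110"  (len 9)
12) "10111110"  (len 8)
13) "0111110111"  (len 10)
14) "111110111"  (len 9)
15) "111101110"  (len 9)
16) "1110111010"  (len 10)
17) "110111010111"  (len 12)
18) "1011101011111"  (len 13)
19) "0111010111110"  (len 13)
20) "111010111110"  (len 12)
21) "11010111110111"  (len 14)
22) "101011111011111"  (len 15)

15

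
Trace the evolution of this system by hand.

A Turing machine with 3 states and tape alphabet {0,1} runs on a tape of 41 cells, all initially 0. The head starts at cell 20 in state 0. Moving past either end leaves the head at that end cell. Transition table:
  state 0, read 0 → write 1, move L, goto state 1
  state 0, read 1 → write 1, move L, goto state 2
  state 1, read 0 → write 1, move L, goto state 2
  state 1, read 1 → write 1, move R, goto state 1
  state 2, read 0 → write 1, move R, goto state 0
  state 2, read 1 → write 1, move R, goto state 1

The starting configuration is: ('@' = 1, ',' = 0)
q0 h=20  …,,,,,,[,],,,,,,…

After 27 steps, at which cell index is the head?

27

[0] q0 h=20  …,,,,,,[,],,,,,,…
[1] q1 h=19  …,,,,,,[,]@,,,,,…
[2] q2 h=18  …,,,,,,[,]@@,,,,…
[3] q0 h=19  …,,,,,@[@]@,,,,,…
[4] q2 h=18  …,,,,,,[@]@@,,,,…
[5] q1 h=19  …,,,,,@[@]@,,,,,…
[6] q1 h=20  …,,,,@@[@],,,,,,…
[7] q1 h=21  …,,,@@@[,],,,,,,…
[8] q2 h=20  …,,,,@@[@]@,,,,,…
[9] q1 h=21  …,,,@@@[@],,,,,,…
[10] q1 h=22  …,,@@@@[,],,,,,,…
[11] q2 h=21  …,,,@@@[@]@,,,,,…
[12] q1 h=22  …,,@@@@[@],,,,,,…
[13] q1 h=23  …,@@@@@[,],,,,,,…
[14] q2 h=22  …,,@@@@[@]@,,,,,…
[15] q1 h=23  …,@@@@@[@],,,,,,…
[16] q1 h=24  …@@@@@@[,],,,,,,…
[17] q2 h=23  …,@@@@@[@]@,,,,,…
[18] q1 h=24  …@@@@@@[@],,,,,,…
[19] q1 h=25  …@@@@@@[,],,,,,,…
[20] q2 h=24  …@@@@@@[@]@,,,,,…
[21] q1 h=25  …@@@@@@[@],,,,,,…
[22] q1 h=26  …@@@@@@[,],,,,,,…
[23] q2 h=25  …@@@@@@[@]@,,,,,…
[24] q1 h=26  …@@@@@@[@],,,,,,…
[25] q1 h=27  …@@@@@@[,],,,,,,…
[26] q2 h=26  …@@@@@@[@]@,,,,,…
[27] q1 h=27  …@@@@@@[@],,,,,,…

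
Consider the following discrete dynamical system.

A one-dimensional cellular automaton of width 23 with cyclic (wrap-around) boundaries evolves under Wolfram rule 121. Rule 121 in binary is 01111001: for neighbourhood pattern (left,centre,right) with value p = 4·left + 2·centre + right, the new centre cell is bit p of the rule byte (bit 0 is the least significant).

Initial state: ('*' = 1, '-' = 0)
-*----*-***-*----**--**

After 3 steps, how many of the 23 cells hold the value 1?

15

t=0: -*----*-***-*----**--**
t=1: *-***--**-**-***-***-**
t=2: ***-**-*******-***-***-
t=3: *-******-----***-***-**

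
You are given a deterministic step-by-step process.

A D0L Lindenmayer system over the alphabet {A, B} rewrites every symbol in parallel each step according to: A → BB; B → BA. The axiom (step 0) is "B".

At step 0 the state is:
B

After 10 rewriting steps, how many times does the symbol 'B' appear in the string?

[0] B
[1] BA
[2] BABB
[3] BABBBABA
[4] BABBBABABABBBABB
[5] BABBBABABABBBABBBABBBABABABBBABA
[6] BABBBABABABBBABBBABBBABABABBBABABABBBABABABBBABBBABBBABABABBBABB
[7] BABBBABABABBBABBBABBBABABABBBABABABBBABABABBBABBBABBBABABA…BABABBBABBBABBBABABABBBABABABBBABABABBBABBBABBBABABABBBABA  (len 128)
[8] BABBBABABABBBABBBABBBABABABBBABABABBBABABABBBABBBABBBABABA…BABABBBABBBABBBABABABBBABABABBBABABABBBABBBABBBABABABBBABB  (len 256)
[9] BABBBABABABBBABBBABBBABABABBBABABABBBABABABBBABBBABBBABABA…BABABBBABBBABBBABABABBBABABABBBABABABBBABBBABBBABABABBBABA  (len 512)
[10] BABBBABABABBBABBBABBBABABABBBABABABBBABABABBBABBBABBBABABA…BABABBBABBBABBBABABABBBABABABBBABABABBBABBBABBBABABABBBABB  (len 1024)

683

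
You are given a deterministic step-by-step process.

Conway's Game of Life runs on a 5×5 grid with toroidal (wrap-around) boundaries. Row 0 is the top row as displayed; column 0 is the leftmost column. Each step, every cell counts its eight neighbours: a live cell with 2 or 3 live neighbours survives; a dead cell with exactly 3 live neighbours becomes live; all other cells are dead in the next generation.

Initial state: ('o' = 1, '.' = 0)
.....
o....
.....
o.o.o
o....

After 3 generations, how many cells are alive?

20

gen 0: .....
o....
.....
o.o.o
o....
gen 1: .....
.....
oo..o
oo..o
oo..o
gen 2: o....
o....
.o..o
..oo.
.o..o
gen 3: oo..o
oo..o
ooooo
.oooo
ooooo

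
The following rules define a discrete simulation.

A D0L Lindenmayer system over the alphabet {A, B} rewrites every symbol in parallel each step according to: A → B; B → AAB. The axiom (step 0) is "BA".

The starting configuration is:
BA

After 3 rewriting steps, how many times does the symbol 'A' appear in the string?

step 0: BA
step 1: AABB
step 2: BBAABAAB
step 3: AABAABBBAABBBAAB

8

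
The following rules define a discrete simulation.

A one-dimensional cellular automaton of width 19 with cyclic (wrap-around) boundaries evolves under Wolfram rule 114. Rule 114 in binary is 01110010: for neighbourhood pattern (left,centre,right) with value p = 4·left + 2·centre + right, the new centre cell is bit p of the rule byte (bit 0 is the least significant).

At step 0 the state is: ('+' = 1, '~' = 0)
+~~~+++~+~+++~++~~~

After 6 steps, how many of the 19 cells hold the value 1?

t=0: +~~~+++~+~+++~++~~~
t=1: ~+~+~~++~+~~++~++~+
t=2: +~+~++~++~++~++~++~
t=3: ~+~+~++~++~++~++~++
t=4: +~+~+~++~++~++~++~+
t=5: ++~+~+~++~++~++~++~
t=6: ~++~+~+~++~++~++~++

12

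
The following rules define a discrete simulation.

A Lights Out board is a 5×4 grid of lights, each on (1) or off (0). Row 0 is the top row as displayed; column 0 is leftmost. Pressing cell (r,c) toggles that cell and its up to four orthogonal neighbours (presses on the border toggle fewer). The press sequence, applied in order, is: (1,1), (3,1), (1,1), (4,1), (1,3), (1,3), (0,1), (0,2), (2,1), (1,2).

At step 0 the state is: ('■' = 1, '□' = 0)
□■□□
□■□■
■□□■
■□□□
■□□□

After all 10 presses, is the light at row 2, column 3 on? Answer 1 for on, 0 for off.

gen 0: □■□□
□■□■
■□□■
■□□□
■□□□
gen 1: □□□□
■□■■
■■□■
■□□□
■□□□
gen 2: □□□□
■□■■
■□□■
□■■□
■■□□
gen 3: □■□□
□■□■
■■□■
□■■□
■■□□
gen 4: □■□□
□■□■
■■□■
□□■□
□□■□
gen 5: □■□■
□■■□
■■□□
□□■□
□□■□
gen 6: □■□□
□■□■
■■□■
□□■□
□□■□
gen 7: ■□■□
□□□■
■■□■
□□■□
□□■□
gen 8: ■■□■
□□■■
■■□■
□□■□
□□■□
gen 9: ■■□■
□■■■
□□■■
□■■□
□□■□
gen 10: ■■■■
□□□□
□□□■
□■■□
□□■□

1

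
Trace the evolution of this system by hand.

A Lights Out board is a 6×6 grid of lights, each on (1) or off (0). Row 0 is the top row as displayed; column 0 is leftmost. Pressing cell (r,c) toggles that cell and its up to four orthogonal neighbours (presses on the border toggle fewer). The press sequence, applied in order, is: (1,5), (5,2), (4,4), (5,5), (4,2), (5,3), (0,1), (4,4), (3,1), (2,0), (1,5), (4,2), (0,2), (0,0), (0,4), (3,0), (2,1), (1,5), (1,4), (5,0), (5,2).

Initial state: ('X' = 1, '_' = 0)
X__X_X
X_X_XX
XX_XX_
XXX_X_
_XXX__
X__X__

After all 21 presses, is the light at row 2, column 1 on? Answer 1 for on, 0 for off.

0

[0] X__X_X
X_X_XX
XX_XX_
XXX_X_
_XXX__
X__X__
[1] X__X__
X_X___
XX_XXX
XXX_X_
_XXX__
X__X__
[2] X__X__
X_X___
XX_XXX
XXX_X_
_X_X__
XXX___
[3] X__X__
X_X___
XX_XXX
XXX___
_X__XX
XXX_X_
[4] X__X__
X_X___
XX_XXX
XXX___
_X__X_
XXX__X
[5] X__X__
X_X___
XX_XXX
XX____
__XXX_
XX___X
[6] X__X__
X_X___
XX_XXX
XX____
__X_X_
XXXXXX
[7] _XXX__
XXX___
XX_XXX
XX____
__X_X_
XXXXXX
[8] _XXX__
XXX___
XX_XXX
XX__X_
__XX_X
XXXX_X
[9] _XXX__
XXX___
X__XXX
__X_X_
_XXX_X
XXXX_X
[10] _XXX__
_XX___
_X_XXX
X_X_X_
_XXX_X
XXXX_X
[11] _XXX_X
_XX_XX
_X_XX_
X_X_X_
_XXX_X
XXXX_X
[12] _XXX_X
_XX_XX
_X_XX_
X___X_
_____X
XX_X_X
[13] _____X
_X__XX
_X_XX_
X___X_
_____X
XX_X_X
[14] XX___X
XX__XX
_X_XX_
X___X_
_____X
XX_X_X
[15] XX_XX_
XX___X
_X_XX_
X___X_
_____X
XX_X_X
[16] XX_XX_
XX___X
XX_XX_
_X__X_
X____X
XX_X_X
[17] XX_XX_
X____X
__XXX_
____X_
X____X
XX_X_X
[18] XX_XXX
X___X_
__XXXX
____X_
X____X
XX_X_X
[19] XX_X_X
X__X_X
__XX_X
____X_
X____X
XX_X_X
[20] XX_X_X
X__X_X
__XX_X
____X_
_____X
___X_X
[21] XX_X_X
X__X_X
__XX_X
____X_
__X__X
_XX__X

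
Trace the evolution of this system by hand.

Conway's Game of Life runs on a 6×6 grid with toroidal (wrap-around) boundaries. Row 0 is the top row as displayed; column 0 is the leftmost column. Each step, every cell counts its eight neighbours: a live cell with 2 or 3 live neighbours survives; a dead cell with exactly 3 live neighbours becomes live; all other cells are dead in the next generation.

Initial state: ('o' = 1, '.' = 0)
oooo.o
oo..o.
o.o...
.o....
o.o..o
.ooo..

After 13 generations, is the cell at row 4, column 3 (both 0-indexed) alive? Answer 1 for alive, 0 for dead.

gen 0: oooo.o
oo..o.
o.o...
.o....
o.o..o
.ooo..
gen 1: .....o
....o.
o.o..o
..o..o
o..o..
......
gen 2: ......
o...o.
oo.ooo
..oooo
......
......
gen 3: ......
oo.oo.
.o....
.oo...
...oo.
......
gen 4: ......
ooo...
...o..
.ooo..
..oo..
......
gen 5: .o....
.oo...
o..o..
.o..o.
.o.o..
......
gen 6: .oo...
ooo...
o..o..
oo.oo.
..o...
..o...
gen 7: o..o..
o..o..
...oo.
oo.ooo
..o...
..oo..
gen 8: .o.oo.
..oo.o
.o....
oo...o
o....o
.ooo..
gen 9: oo....
oo.o..
.o..oo
.o...o
....oo
.o.o.o
gen 10: ....oo
....o.
.o..oo
......
..o..o
.oo..o
gen 11: o..ooo
o..o..
....oo
o...oo
ooo...
.ooo.o
gen 12: ......
o..o..
...o..
...oo.
......
......
gen 13: ......
......
..oo..
...oo.
......
......

0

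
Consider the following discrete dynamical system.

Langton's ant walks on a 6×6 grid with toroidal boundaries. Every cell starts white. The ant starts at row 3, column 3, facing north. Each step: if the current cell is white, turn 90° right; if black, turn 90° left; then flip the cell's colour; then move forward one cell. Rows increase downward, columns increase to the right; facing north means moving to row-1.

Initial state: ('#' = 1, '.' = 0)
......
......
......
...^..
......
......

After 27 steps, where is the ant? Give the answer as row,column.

0,1

gen 0: ......
......
......
...^..
......
......
gen 1: ......
......
......
...#>.
......
......
gen 2: ......
......
......
...##.
....v.
......
gen 3: ......
......
......
...##.
...<#.
......
gen 4: ......
......
......
...^#.
...##.
......
gen 5: ......
......
......
..<.#.
...##.
......
gen 6: ......
......
..^...
..#.#.
...##.
......
gen 7: ......
......
..#>..
..#.#.
...##.
......
gen 8: ......
......
..##..
..#v#.
...##.
......
gen 9: ......
......
..##..
..<##.
...##.
......
gen 10: ......
......
..##..
...##.
..v##.
......
gen 11: ......
......
..##..
...##.
.<###.
......
gen 12: ......
......
..##..
.^.##.
.####.
......
gen 13: ......
......
..##..
.#>##.
.####.
......
gen 14: ......
......
..##..
.####.
.#v##.
......
gen 15: ......
......
..##..
.####.
.#.>#.
......
gen 16: ......
......
..##..
.##^#.
.#..#.
......
gen 17: ......
......
..##..
.#<.#.
.#..#.
......
gen 18: ......
......
..##..
.#..#.
.#v.#.
......
gen 19: ......
......
..##..
.#..#.
.<#.#.
......
gen 20: ......
......
..##..
.#..#.
..#.#.
.v....
gen 21: ......
......
..##..
.#..#.
..#.#.
<#....
gen 22: ......
......
..##..
.#..#.
^.#.#.
##....
gen 23: ......
......
..##..
.#..#.
#>#.#.
##....
gen 24: ......
......
..##..
.#..#.
###.#.
#v....
gen 25: ......
......
..##..
.#..#.
###.#.
#.>...
gen 26: ..v...
......
..##..
.#..#.
###.#.
#.#...
gen 27: .<#...
......
..##..
.#..#.
###.#.
#.#...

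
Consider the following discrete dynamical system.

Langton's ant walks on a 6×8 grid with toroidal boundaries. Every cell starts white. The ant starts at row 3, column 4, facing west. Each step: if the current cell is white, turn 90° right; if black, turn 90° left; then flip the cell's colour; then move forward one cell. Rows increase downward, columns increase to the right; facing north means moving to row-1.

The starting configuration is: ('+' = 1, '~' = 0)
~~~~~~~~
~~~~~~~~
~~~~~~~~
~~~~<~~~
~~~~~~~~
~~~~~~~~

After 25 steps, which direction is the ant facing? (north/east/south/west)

k=0  ~~~~~~~~
~~~~~~~~
~~~~~~~~
~~~~<~~~
~~~~~~~~
~~~~~~~~
k=1  ~~~~~~~~
~~~~~~~~
~~~~^~~~
~~~~+~~~
~~~~~~~~
~~~~~~~~
k=2  ~~~~~~~~
~~~~~~~~
~~~~+>~~
~~~~+~~~
~~~~~~~~
~~~~~~~~
k=3  ~~~~~~~~
~~~~~~~~
~~~~++~~
~~~~+v~~
~~~~~~~~
~~~~~~~~
k=4  ~~~~~~~~
~~~~~~~~
~~~~++~~
~~~~<+~~
~~~~~~~~
~~~~~~~~
k=5  ~~~~~~~~
~~~~~~~~
~~~~++~~
~~~~~+~~
~~~~v~~~
~~~~~~~~
k=6  ~~~~~~~~
~~~~~~~~
~~~~++~~
~~~~~+~~
~~~<+~~~
~~~~~~~~
k=7  ~~~~~~~~
~~~~~~~~
~~~~++~~
~~~^~+~~
~~~++~~~
~~~~~~~~
k=8  ~~~~~~~~
~~~~~~~~
~~~~++~~
~~~+>+~~
~~~++~~~
~~~~~~~~
k=9  ~~~~~~~~
~~~~~~~~
~~~~++~~
~~~+++~~
~~~+v~~~
~~~~~~~~
k=10  ~~~~~~~~
~~~~~~~~
~~~~++~~
~~~+++~~
~~~+~>~~
~~~~~~~~
k=11  ~~~~~~~~
~~~~~~~~
~~~~++~~
~~~+++~~
~~~+~+~~
~~~~~v~~
k=12  ~~~~~~~~
~~~~~~~~
~~~~++~~
~~~+++~~
~~~+~+~~
~~~~<+~~
k=13  ~~~~~~~~
~~~~~~~~
~~~~++~~
~~~+++~~
~~~+^+~~
~~~~++~~
k=14  ~~~~~~~~
~~~~~~~~
~~~~++~~
~~~+++~~
~~~++>~~
~~~~++~~
k=15  ~~~~~~~~
~~~~~~~~
~~~~++~~
~~~++^~~
~~~++~~~
~~~~++~~
k=16  ~~~~~~~~
~~~~~~~~
~~~~++~~
~~~+<~~~
~~~++~~~
~~~~++~~
k=17  ~~~~~~~~
~~~~~~~~
~~~~++~~
~~~+~~~~
~~~+v~~~
~~~~++~~
k=18  ~~~~~~~~
~~~~~~~~
~~~~++~~
~~~+~~~~
~~~+~>~~
~~~~++~~
k=19  ~~~~~~~~
~~~~~~~~
~~~~++~~
~~~+~~~~
~~~+~+~~
~~~~+v~~
k=20  ~~~~~~~~
~~~~~~~~
~~~~++~~
~~~+~~~~
~~~+~+~~
~~~~+~>~
k=21  ~~~~~~v~
~~~~~~~~
~~~~++~~
~~~+~~~~
~~~+~+~~
~~~~+~+~
k=22  ~~~~~<+~
~~~~~~~~
~~~~++~~
~~~+~~~~
~~~+~+~~
~~~~+~+~
k=23  ~~~~~++~
~~~~~~~~
~~~~++~~
~~~+~~~~
~~~+~+~~
~~~~+^+~
k=24  ~~~~~++~
~~~~~~~~
~~~~++~~
~~~+~~~~
~~~+~+~~
~~~~++>~
k=25  ~~~~~++~
~~~~~~~~
~~~~++~~
~~~+~~~~
~~~+~+^~
~~~~++~~

north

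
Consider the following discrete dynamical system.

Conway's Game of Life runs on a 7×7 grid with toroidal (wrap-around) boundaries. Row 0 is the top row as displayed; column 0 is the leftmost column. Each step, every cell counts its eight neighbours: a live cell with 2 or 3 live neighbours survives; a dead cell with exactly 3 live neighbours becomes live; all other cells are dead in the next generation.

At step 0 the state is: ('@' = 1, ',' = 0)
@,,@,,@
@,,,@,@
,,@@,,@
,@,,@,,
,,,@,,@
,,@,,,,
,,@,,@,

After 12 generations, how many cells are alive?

5

step 0: @,,@,,@
@,,,@,@
,,@@,,@
,@,,@,,
,,,@,,@
,,@,,,,
,,@,,@,
step 1: @@,@@,,
,@@,@,,
,@@@@,@
@,,,@@,
,,@@,,,
,,@@,,,
,@@@,,@
step 2: ,,,,@@,
,,,,,,,
,,,,,,@
@,,,,@@
,@@,,,,
,,,,@,,
,,,,,,,
step 3: ,,,,,,,
,,,,,@,
@,,,,@@
@@,,,@@
@@,,,@@
,,,,,,,
,,,,@@,
step 4: ,,,,@@,
,,,,,@,
,@,,@,,
,,,,@,,
,@,,,@,
@,,,@,,
,,,,,,,
step 5: ,,,,@@,
,,,,,@,
,,,,@@,
,,,,@@,
,,,,@@,
,,,,,,,
,,,,@@,
step 6: ,,,,,,@
,,,,,,@
,,,,,,@
,,,@,,@
,,,,@@,
,,,,,,,
,,,,@@,
step 7: ,,,,,,@
@,,,,@@
@,,,,@@
,,,,@,@
,,,,@@,
,,,,,,,
,,,,,@,
step 8: @,,,,,,
,,,,,,,
,,,,@,,
@,,,@,,
,,,,@@,
,,,,@@,
,,,,,,,
step 9: ,,,,,,,
,,,,,,,
,,,,,,,
,,,@@,,
,,,@,,@
,,,,@@,
,,,,,,,
step 10: ,,,,,,,
,,,,,,,
,,,,,,,
,,,@@,,
,,,@,,,
,,,,@@,
,,,,,,,
step 11: ,,,,,,,
,,,,,,,
,,,,,,,
,,,@@,,
,,,@,@,
,,,,@,,
,,,,,,,
step 12: ,,,,,,,
,,,,,,,
,,,,,,,
,,,@@,,
,,,@,@,
,,,,@,,
,,,,,,,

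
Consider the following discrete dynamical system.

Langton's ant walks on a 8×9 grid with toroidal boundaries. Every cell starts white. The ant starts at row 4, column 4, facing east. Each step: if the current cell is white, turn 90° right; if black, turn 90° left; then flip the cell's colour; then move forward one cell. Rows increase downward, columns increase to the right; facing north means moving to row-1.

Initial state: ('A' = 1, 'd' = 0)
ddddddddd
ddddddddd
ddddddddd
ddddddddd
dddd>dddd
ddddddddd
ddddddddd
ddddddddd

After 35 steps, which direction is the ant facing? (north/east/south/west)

0) ddddddddd
ddddddddd
ddddddddd
ddddddddd
dddd>dddd
ddddddddd
ddddddddd
ddddddddd
1) ddddddddd
ddddddddd
ddddddddd
ddddddddd
ddddAdddd
ddddvdddd
ddddddddd
ddddddddd
2) ddddddddd
ddddddddd
ddddddddd
ddddddddd
ddddAdddd
ddd<Adddd
ddddddddd
ddddddddd
3) ddddddddd
ddddddddd
ddddddddd
ddddddddd
ddd^Adddd
dddAAdddd
ddddddddd
ddddddddd
4) ddddddddd
ddddddddd
ddddddddd
ddddddddd
dddA>dddd
dddAAdddd
ddddddddd
ddddddddd
5) ddddddddd
ddddddddd
ddddddddd
dddd^dddd
dddAddddd
dddAAdddd
ddddddddd
ddddddddd
6) ddddddddd
ddddddddd
ddddddddd
ddddA>ddd
dddAddddd
dddAAdddd
ddddddddd
ddddddddd
7) ddddddddd
ddddddddd
ddddddddd
ddddAAddd
dddAdvddd
dddAAdddd
ddddddddd
ddddddddd
8) ddddddddd
ddddddddd
ddddddddd
ddddAAddd
dddA<Addd
dddAAdddd
ddddddddd
ddddddddd
9) ddddddddd
ddddddddd
ddddddddd
dddd^Addd
dddAAAddd
dddAAdddd
ddddddddd
ddddddddd
10) ddddddddd
ddddddddd
ddddddddd
ddd<dAddd
dddAAAddd
dddAAdddd
ddddddddd
ddddddddd
11) ddddddddd
ddddddddd
ddd^ddddd
dddAdAddd
dddAAAddd
dddAAdddd
ddddddddd
ddddddddd
12) ddddddddd
ddddddddd
dddA>dddd
dddAdAddd
dddAAAddd
dddAAdddd
ddddddddd
ddddddddd
13) ddddddddd
ddddddddd
dddAAdddd
dddAvAddd
dddAAAddd
dddAAdddd
ddddddddd
ddddddddd
14) ddddddddd
ddddddddd
dddAAdddd
ddd<AAddd
dddAAAddd
dddAAdddd
ddddddddd
ddddddddd
15) ddddddddd
ddddddddd
dddAAdddd
ddddAAddd
dddvAAddd
dddAAdddd
ddddddddd
ddddddddd
16) ddddddddd
ddddddddd
dddAAdddd
ddddAAddd
dddd>Addd
dddAAdddd
ddddddddd
ddddddddd
17) ddddddddd
ddddddddd
dddAAdddd
dddd^Addd
dddddAddd
dddAAdddd
ddddddddd
ddddddddd
18) ddddddddd
ddddddddd
dddAAdddd
ddd<dAddd
dddddAddd
dddAAdddd
ddddddddd
ddddddddd
19) ddddddddd
ddddddddd
ddd^Adddd
dddAdAddd
dddddAddd
dddAAdddd
ddddddddd
ddddddddd
20) ddddddddd
ddddddddd
dd<dAdddd
dddAdAddd
dddddAddd
dddAAdddd
ddddddddd
ddddddddd
21) ddddddddd
dd^dddddd
ddAdAdddd
dddAdAddd
dddddAddd
dddAAdddd
ddddddddd
ddddddddd
22) ddddddddd
ddA>ddddd
ddAdAdddd
dddAdAddd
dddddAddd
dddAAdddd
ddddddddd
ddddddddd
23) ddddddddd
ddAAddddd
ddAvAdddd
dddAdAddd
dddddAddd
dddAAdddd
ddddddddd
ddddddddd
24) ddddddddd
ddAAddddd
dd<AAdddd
dddAdAddd
dddddAddd
dddAAdddd
ddddddddd
ddddddddd
25) ddddddddd
ddAAddddd
dddAAdddd
ddvAdAddd
dddddAddd
dddAAdddd
ddddddddd
ddddddddd
26) ddddddddd
ddAAddddd
dddAAdddd
d<AAdAddd
dddddAddd
dddAAdddd
ddddddddd
ddddddddd
27) ddddddddd
ddAAddddd
d^dAAdddd
dAAAdAddd
dddddAddd
dddAAdddd
ddddddddd
ddddddddd
28) ddddddddd
ddAAddddd
dA>AAdddd
dAAAdAddd
dddddAddd
dddAAdddd
ddddddddd
ddddddddd
29) ddddddddd
ddAAddddd
dAAAAdddd
dAvAdAddd
dddddAddd
dddAAdddd
ddddddddd
ddddddddd
30) ddddddddd
ddAAddddd
dAAAAdddd
dAd>dAddd
dddddAddd
dddAAdddd
ddddddddd
ddddddddd
31) ddddddddd
ddAAddddd
dAA^Adddd
dAdddAddd
dddddAddd
dddAAdddd
ddddddddd
ddddddddd
32) ddddddddd
ddAAddddd
dA<dAdddd
dAdddAddd
dddddAddd
dddAAdddd
ddddddddd
ddddddddd
33) ddddddddd
ddAAddddd
dAddAdddd
dAvddAddd
dddddAddd
dddAAdddd
ddddddddd
ddddddddd
34) ddddddddd
ddAAddddd
dAddAdddd
d<AddAddd
dddddAddd
dddAAdddd
ddddddddd
ddddddddd
35) ddddddddd
ddAAddddd
dAddAdddd
ddAddAddd
dvdddAddd
dddAAdddd
ddddddddd
ddddddddd

south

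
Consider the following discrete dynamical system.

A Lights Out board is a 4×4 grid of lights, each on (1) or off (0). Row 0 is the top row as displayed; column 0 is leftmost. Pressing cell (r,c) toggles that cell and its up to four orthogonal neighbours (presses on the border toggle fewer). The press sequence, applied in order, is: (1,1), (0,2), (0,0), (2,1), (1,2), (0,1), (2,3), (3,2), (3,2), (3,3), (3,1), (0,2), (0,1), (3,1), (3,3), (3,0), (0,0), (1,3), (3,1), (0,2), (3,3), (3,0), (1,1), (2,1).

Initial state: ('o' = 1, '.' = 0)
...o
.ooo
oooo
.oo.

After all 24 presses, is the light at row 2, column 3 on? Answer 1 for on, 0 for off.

[0] ...o
.ooo
oooo
.oo.
[1] .o.o
o..o
o.oo
.oo.
[2] ..o.
o.oo
o.oo
.oo.
[3] ooo.
..oo
o.oo
.oo.
[4] ooo.
.ooo
.o.o
..o.
[5] oo..
....
.ooo
..o.
[6] ..o.
.o..
.ooo
..o.
[7] ..o.
.o.o
.o..
..oo
[8] ..o.
.o.o
.oo.
.o..
[9] ..o.
.o.o
.o..
..oo
[10] ..o.
.o.o
.o.o
....
[11] ..o.
.o.o
...o
ooo.
[12] .o.o
.ooo
...o
ooo.
[13] o.oo
..oo
...o
ooo.
[14] o.oo
..oo
.o.o
....
[15] o.oo
..oo
.o..
..oo
[16] o.oo
..oo
oo..
oooo
[17] .ooo
o.oo
oo..
oooo
[18] .oo.
o...
oo.o
oooo
[19] .oo.
o...
o..o
...o
[20] ...o
o.o.
o..o
...o
[21] ...o
o.o.
o...
..o.
[22] ...o
o.o.
....
ooo.
[23] .o.o
.o..
.o..
ooo.
[24] .o.o
....
o.o.
o.o.

0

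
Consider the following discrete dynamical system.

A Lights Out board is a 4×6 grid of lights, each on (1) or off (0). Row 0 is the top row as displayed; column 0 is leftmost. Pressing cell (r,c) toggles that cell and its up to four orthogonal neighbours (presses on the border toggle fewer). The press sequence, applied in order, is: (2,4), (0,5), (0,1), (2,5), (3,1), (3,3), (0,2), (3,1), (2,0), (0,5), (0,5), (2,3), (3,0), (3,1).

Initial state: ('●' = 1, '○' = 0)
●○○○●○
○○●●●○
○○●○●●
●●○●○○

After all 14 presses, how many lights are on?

9

step 0: ●○○○●○
○○●●●○
○○●○●●
●●○●○○
step 1: ●○○○●○
○○●●○○
○○●●○○
●●○●●○
step 2: ●○○○○●
○○●●○●
○○●●○○
●●○●●○
step 3: ○●●○○●
○●●●○●
○○●●○○
●●○●●○
step 4: ○●●○○●
○●●●○○
○○●●●●
●●○●●●
step 5: ○●●○○●
○●●●○○
○●●●●●
○○●●●●
step 6: ○●●○○●
○●●●○○
○●●○●●
○○○○○●
step 7: ○○○●○●
○●○●○○
○●●○●●
○○○○○●
step 8: ○○○●○●
○●○●○○
○○●○●●
●●●○○●
step 9: ○○○●○●
●●○●○○
●●●○●●
○●●○○●
step 10: ○○○●●○
●●○●○●
●●●○●●
○●●○○●
step 11: ○○○●○●
●●○●○○
●●●○●●
○●●○○●
step 12: ○○○●○●
●●○○○○
●●○●○●
○●●●○●
step 13: ○○○●○●
●●○○○○
○●○●○●
●○●●○●
step 14: ○○○●○●
●●○○○○
○○○●○●
○●○●○●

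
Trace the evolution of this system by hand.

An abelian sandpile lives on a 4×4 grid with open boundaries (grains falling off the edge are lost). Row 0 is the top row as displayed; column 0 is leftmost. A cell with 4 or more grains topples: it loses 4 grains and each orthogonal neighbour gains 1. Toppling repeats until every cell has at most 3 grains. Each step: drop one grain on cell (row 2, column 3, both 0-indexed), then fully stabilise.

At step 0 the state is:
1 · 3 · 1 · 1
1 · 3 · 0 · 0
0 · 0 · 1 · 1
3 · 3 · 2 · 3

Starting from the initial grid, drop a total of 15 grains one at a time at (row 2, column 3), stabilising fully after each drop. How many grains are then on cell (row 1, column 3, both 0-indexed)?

step 0: 1 · 3 · 1 · 1
1 · 3 · 0 · 0
0 · 0 · 1 · 1
3 · 3 · 2 · 3
step 1: 1 · 3 · 1 · 1
1 · 3 · 0 · 0
0 · 0 · 1 · 2
3 · 3 · 2 · 3
step 2: 1 · 3 · 1 · 1
1 · 3 · 0 · 0
0 · 0 · 1 · 3
3 · 3 · 2 · 3
step 3: 1 · 3 · 1 · 1
1 · 3 · 0 · 1
0 · 0 · 2 · 1
3 · 3 · 3 · 0
step 4: 1 · 3 · 1 · 1
1 · 3 · 0 · 1
0 · 0 · 2 · 2
3 · 3 · 3 · 0
step 5: 1 · 3 · 1 · 1
1 · 3 · 0 · 1
0 · 0 · 2 · 3
3 · 3 · 3 · 0
step 6: 1 · 3 · 1 · 1
1 · 3 · 0 · 2
0 · 0 · 3 · 0
3 · 3 · 3 · 1
step 7: 1 · 3 · 1 · 1
1 · 3 · 0 · 2
0 · 0 · 3 · 1
3 · 3 · 3 · 1
step 8: 1 · 3 · 1 · 1
1 · 3 · 0 · 2
0 · 0 · 3 · 2
3 · 3 · 3 · 1
step 9: 1 · 3 · 1 · 1
1 · 3 · 0 · 2
0 · 0 · 3 · 3
3 · 3 · 3 · 1
step 10: 1 · 3 · 1 · 1
1 · 3 · 1 · 3
1 · 2 · 1 · 1
0 · 1 · 1 · 3
step 11: 1 · 3 · 1 · 1
1 · 3 · 1 · 3
1 · 2 · 1 · 2
0 · 1 · 1 · 3
step 12: 1 · 3 · 1 · 1
1 · 3 · 1 · 3
1 · 2 · 1 · 3
0 · 1 · 1 · 3
step 13: 1 · 3 · 1 · 2
1 · 3 · 2 · 0
1 · 2 · 2 · 2
0 · 1 · 2 · 0
step 14: 1 · 3 · 1 · 2
1 · 3 · 2 · 0
1 · 2 · 2 · 3
0 · 1 · 2 · 0
step 15: 1 · 3 · 1 · 2
1 · 3 · 2 · 1
1 · 2 · 3 · 0
0 · 1 · 2 · 1

1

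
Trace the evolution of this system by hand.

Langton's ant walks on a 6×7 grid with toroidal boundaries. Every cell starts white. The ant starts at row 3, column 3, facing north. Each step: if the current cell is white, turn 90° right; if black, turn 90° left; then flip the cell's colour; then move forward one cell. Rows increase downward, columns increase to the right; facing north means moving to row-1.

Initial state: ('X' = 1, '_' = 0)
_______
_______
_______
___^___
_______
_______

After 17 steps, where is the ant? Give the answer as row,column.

k=0  _______
_______
_______
___^___
_______
_______
k=1  _______
_______
_______
___X>__
_______
_______
k=2  _______
_______
_______
___XX__
____v__
_______
k=3  _______
_______
_______
___XX__
___<X__
_______
k=4  _______
_______
_______
___^X__
___XX__
_______
k=5  _______
_______
_______
__<_X__
___XX__
_______
k=6  _______
_______
__^____
__X_X__
___XX__
_______
k=7  _______
_______
__X>___
__X_X__
___XX__
_______
k=8  _______
_______
__XX___
__XvX__
___XX__
_______
k=9  _______
_______
__XX___
__<XX__
___XX__
_______
k=10  _______
_______
__XX___
___XX__
__vXX__
_______
k=11  _______
_______
__XX___
___XX__
_<XXX__
_______
k=12  _______
_______
__XX___
_^_XX__
_XXXX__
_______
k=13  _______
_______
__XX___
_X>XX__
_XXXX__
_______
k=14  _______
_______
__XX___
_XXXX__
_XvXX__
_______
k=15  _______
_______
__XX___
_XXXX__
_X_>X__
_______
k=16  _______
_______
__XX___
_XX^X__
_X__X__
_______
k=17  _______
_______
__XX___
_X<_X__
_X__X__
_______

3,2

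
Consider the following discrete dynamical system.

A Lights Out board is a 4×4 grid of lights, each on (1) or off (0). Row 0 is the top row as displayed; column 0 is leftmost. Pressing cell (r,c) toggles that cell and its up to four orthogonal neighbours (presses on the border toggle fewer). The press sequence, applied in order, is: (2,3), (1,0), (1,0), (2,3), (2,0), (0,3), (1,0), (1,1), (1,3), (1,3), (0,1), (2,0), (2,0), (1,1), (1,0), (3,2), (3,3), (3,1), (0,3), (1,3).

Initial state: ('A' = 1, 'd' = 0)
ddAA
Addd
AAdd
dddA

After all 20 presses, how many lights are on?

0) ddAA
Addd
AAdd
dddA
1) ddAA
AddA
AAAA
dddd
2) AdAA
dAdA
dAAA
dddd
3) ddAA
AddA
AAAA
dddd
4) ddAA
Addd
AAdd
dddA
5) ddAA
dddd
dddd
AddA
6) dddd
dddA
dddd
AddA
7) Addd
AAdA
Addd
AddA
8) AAdd
ddAA
AAdd
AddA
9) AAdA
dddd
AAdA
AddA
10) AAdd
ddAA
AAdd
AddA
11) ddAd
dAAA
AAdd
AddA
12) ddAd
AAAA
dddd
dddA
13) ddAd
dAAA
AAdd
AddA
14) dAAd
AddA
Addd
AddA
15) AAAd
dAdA
dddd
AddA
16) AAAd
dAdA
ddAd
AAAd
17) AAAd
dAdA
ddAA
AAdA
18) AAAd
dAdA
dAAA
ddAA
19) AAdA
dAdd
dAAA
ddAA
20) AAdd
dAAA
dAAd
ddAA

9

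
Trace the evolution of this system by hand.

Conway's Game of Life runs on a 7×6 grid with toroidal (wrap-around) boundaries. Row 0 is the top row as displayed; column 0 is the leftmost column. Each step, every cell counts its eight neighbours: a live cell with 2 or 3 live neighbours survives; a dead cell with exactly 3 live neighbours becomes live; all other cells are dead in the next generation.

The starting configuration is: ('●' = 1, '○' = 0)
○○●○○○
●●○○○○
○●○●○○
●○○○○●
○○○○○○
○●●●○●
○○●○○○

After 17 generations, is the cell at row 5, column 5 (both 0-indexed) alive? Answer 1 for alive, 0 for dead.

1

t=0: ○○●○○○
●●○○○○
○●○●○○
●○○○○●
○○○○○○
○●●●○●
○○●○○○
t=1: ○○●○○○
●●○○○○
○●●○○●
●○○○○○
○●●○●●
○●●●○○
○○○○○○
t=2: ○●○○○○
●○○○○○
○○●○○●
○○○●●○
○○○○●●
●●○●●○
○●○●○○
t=3: ●●●○○○
●●○○○○
○○○●●●
○○○●○○
●○●○○○
●●○●○○
○●○●●○
t=4: ○○○●○●
○○○●●○
●○●●●●
○○●●○●
●○●●○○
●○○●●●
○○○●●●
t=5: ○○●○○●
●○○○○○
●●○○○○
○○○○○○
●○○○○○
●●○○○○
○○●○○○
t=6: ○●○○○○
●○○○○●
●●○○○○
●●○○○○
●●○○○○
●●○○○○
●○●○○○
t=7: ○●○○○●
○○○○○●
○○○○○○
○○●○○●
○○●○○●
○○●○○●
●○●○○○
t=8: ○●○○○●
●○○○○○
○○○○○○
○○○○○○
●●●●●●
●○●●○●
●○●○○●
t=9: ○●○○○●
●○○○○○
○○○○○○
●●●●●●
○○○○○○
○○○○○○
○○●●○○
t=10: ●●●○○○
●○○○○○
○○●●●○
●●●●●●
●●●●●●
○○○○○○
○○●○○○
t=11: ●○●○○○
●○○○○●
○○○○○○
○○○○○○
○○○○○○
●○○○●●
○○●○○○
t=12: ●○○○○●
●●○○○●
○○○○○○
○○○○○○
○○○○○●
○○○○○●
●○○●○○
t=13: ○○○○●○
○●○○○●
●○○○○○
○○○○○○
○○○○○○
●○○○●●
●○○○●○
t=14: ●○○○●○
●○○○○●
●○○○○○
○○○○○○
○○○○○●
●○○○●○
●○○●●○
t=15: ●●○●●○
●●○○○○
●○○○○●
○○○○○○
○○○○○●
●○○●●○
●●○●●○
t=16: ○○○●●○
○○●○●○
●●○○○●
●○○○○●
○○○○●●
●●●●○○
○○○○○○
t=17: ○○○●●○
●●●○●○
○●○○●○
○●○○○○
○○●●●○
●●●●●●
○●○○●○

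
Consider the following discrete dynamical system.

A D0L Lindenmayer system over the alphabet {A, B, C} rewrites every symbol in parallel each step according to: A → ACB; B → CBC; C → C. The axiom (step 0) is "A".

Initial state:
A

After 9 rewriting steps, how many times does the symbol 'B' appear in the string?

9

step 0: A
step 1: ACB
step 2: ACBCCBC
step 3: ACBCCBCCCCBCC
step 4: ACBCCBCCCCBCCCCCCBCCC
step 5: ACBCCBCCCCBCCCCCCBCCCCCCCCBCCCC
step 6: ACBCCBCCCCBCCCCCCBCCCCCCCCBCCCCCCCCCCBCCCCC
step 7: ACBCCBCCCCBCCCCCCBCCCCCCCCBCCCCCCCCCCBCCCCCCCCCCCCBCCCCCC
step 8: ACBCCBCCCCBCCCCCCBCCCCCCCCBCCCCCCCCCCBCCCCCCCCCCCCBCCCCCCCCCCCCCCBCCCCCCC
step 9: ACBCCBCCCCBCCCCCCBCCCCCCCCBCCCCCCCCCCBCCCCCCCCCCCCBCCCCCCCCCCCCCCBCCCCCCCCCCCCCCCCBCCCCCCCC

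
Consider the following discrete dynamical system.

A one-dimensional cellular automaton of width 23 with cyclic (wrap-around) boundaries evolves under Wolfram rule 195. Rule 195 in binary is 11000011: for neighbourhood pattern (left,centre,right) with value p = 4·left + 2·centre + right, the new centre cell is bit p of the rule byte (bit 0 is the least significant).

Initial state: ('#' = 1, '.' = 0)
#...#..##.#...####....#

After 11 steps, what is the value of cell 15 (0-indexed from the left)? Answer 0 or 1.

step 0: #...#..##.#...####....#
step 1: #.##..#.#...##.###.###.
step 2: ...#.#....##.#..##..##.
step 3: ###....###.#...#.#.#.#.
step 4: .##.###.##...##........
step 5: #.#..##..#.##.#.#######
step 6: #...#.#.#...#....######
step 7: #.##......##..###.#####
step 8: #..#.#####.#.#.##..####
step 9: #.#...####......#.#.###
step 10: #...##.###.#####.....##
step 11: #.##.#..##..####.####.#

1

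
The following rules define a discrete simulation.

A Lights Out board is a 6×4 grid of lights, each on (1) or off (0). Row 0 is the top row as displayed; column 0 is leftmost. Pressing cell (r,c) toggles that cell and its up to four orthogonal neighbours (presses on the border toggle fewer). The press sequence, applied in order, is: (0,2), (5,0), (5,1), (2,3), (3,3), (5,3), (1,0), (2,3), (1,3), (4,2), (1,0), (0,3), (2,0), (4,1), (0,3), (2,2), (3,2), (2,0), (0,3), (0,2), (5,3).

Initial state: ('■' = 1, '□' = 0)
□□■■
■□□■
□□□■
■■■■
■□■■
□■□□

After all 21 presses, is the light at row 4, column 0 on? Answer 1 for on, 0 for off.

gen 0: □□■■
■□□■
□□□■
■■■■
■□■■
□■□□
gen 1: □■□□
■□■■
□□□■
■■■■
■□■■
□■□□
gen 2: □■□□
■□■■
□□□■
■■■■
□□■■
■□□□
gen 3: □■□□
■□■■
□□□■
■■■■
□■■■
□■■□
gen 4: □■□□
■□■□
□□■□
■■■□
□■■■
□■■□
gen 5: □■□□
■□■□
□□■■
■■□■
□■■□
□■■□
gen 6: □■□□
■□■□
□□■■
■■□■
□■■■
□■□■
gen 7: ■■□□
□■■□
■□■■
■■□■
□■■■
□■□■
gen 8: ■■□□
□■■■
■□□□
■■□□
□■■■
□■□■
gen 9: ■■□■
□■□□
■□□■
■■□□
□■■■
□■□■
gen 10: ■■□■
□■□□
■□□■
■■■□
□□□□
□■■■
gen 11: □■□■
■□□□
□□□■
■■■□
□□□□
□■■■
gen 12: □■■□
■□□■
□□□■
■■■□
□□□□
□■■■
gen 13: □■■□
□□□■
■■□■
□■■□
□□□□
□■■■
gen 14: □■■□
□□□■
■■□■
□□■□
■■■□
□□■■
gen 15: □■□■
□□□□
■■□■
□□■□
■■■□
□□■■
gen 16: □■□■
□□■□
■□■□
□□□□
■■■□
□□■■
gen 17: □■□■
□□■□
■□□□
□■■■
■■□□
□□■■
gen 18: □■□■
■□■□
□■□□
■■■■
■■□□
□□■■
gen 19: □■■□
■□■■
□■□□
■■■■
■■□□
□□■■
gen 20: □□□■
■□□■
□■□□
■■■■
■■□□
□□■■
gen 21: □□□■
■□□■
□■□□
■■■■
■■□■
□□□□

1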